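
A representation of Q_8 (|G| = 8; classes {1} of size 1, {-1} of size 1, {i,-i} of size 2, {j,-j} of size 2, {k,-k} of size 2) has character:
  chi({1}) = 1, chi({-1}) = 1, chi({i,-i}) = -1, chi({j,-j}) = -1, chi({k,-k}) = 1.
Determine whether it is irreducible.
Irreducible: <chi, chi> = 1.

Working: <chi, chi> = (1/|G|) sum_C |C| * |chi(C)|^2 = (1/8)[1*|1|^2 + 1*|1|^2 + 2*|-1|^2 + 2*|-1|^2 + 2*|1|^2]
  = (1/8)[(1) + (1) + (2) + (2) + (2)] = 8/8 = 1.
A character is irreducible iff <chi, chi> = 1, so this representation is irreducible.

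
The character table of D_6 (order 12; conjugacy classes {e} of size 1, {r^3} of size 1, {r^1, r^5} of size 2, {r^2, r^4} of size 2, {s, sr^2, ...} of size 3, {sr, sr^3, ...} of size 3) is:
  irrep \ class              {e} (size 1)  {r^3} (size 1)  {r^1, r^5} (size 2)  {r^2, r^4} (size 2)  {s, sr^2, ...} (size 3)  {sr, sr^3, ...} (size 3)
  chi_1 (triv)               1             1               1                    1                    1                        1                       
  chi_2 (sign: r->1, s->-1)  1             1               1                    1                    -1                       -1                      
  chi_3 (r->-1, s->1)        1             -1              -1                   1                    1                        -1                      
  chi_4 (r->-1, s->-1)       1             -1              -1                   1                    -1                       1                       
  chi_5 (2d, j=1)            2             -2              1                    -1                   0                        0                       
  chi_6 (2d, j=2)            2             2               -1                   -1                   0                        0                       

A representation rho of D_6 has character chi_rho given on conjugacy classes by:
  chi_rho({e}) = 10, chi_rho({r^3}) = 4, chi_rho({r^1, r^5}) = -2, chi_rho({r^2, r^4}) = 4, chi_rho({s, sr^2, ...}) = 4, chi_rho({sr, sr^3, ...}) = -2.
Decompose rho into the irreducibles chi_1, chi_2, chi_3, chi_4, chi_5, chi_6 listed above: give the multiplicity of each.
Multiplicities: chi_1: 2, chi_2: 1, chi_3: 3, chi_4: 0, chi_5: 0, chi_6: 2.

Reasoning: Use <chi_rho, chi> = (1/|G|) sum_C |C| * chi_rho(C) * conj(chi(C)) with |G| = 12 for each irreducible chi in the table:
  <chi_rho, chi_1> = (1/12)[1*(10)*conj(1) + 1*(4)*conj(1) + 2*(-2)*conj(1) + 2*(4)*conj(1) + 3*(4)*conj(1) + 3*(-2)*conj(1)]
      = (1/12)[(10) + (4) + (-4) + (8) + (12) + (-6)] = 24/12 = 2
  <chi_rho, chi_2> = (1/12)[1*(10)*conj(1) + 1*(4)*conj(1) + 2*(-2)*conj(1) + 2*(4)*conj(1) + 3*(4)*conj(-1) + 3*(-2)*conj(-1)]
      = (1/12)[(10) + (4) + (-4) + (8) + (-12) + (6)] = 12/12 = 1
  <chi_rho, chi_3> = (1/12)[1*(10)*conj(1) + 1*(4)*conj(-1) + 2*(-2)*conj(-1) + 2*(4)*conj(1) + 3*(4)*conj(1) + 3*(-2)*conj(-1)]
      = (1/12)[(10) + (-4) + (4) + (8) + (12) + (6)] = 36/12 = 3
  <chi_rho, chi_4> = (1/12)[1*(10)*conj(1) + 1*(4)*conj(-1) + 2*(-2)*conj(-1) + 2*(4)*conj(1) + 3*(4)*conj(-1) + 3*(-2)*conj(1)]
      = (1/12)[(10) + (-4) + (4) + (8) + (-12) + (-6)] = 0/12 = 0
  <chi_rho, chi_5> = (1/12)[1*(10)*conj(2) + 1*(4)*conj(-2) + 2*(-2)*conj(1) + 2*(4)*conj(-1) + 3*(4)*conj(0) + 3*(-2)*conj(0)]
      = (1/12)[(20) + (-8) + (-4) + (-8) + (0) + (0)] = 0/12 = 0
  <chi_rho, chi_6> = (1/12)[1*(10)*conj(2) + 1*(4)*conj(2) + 2*(-2)*conj(-1) + 2*(4)*conj(-1) + 3*(4)*conj(0) + 3*(-2)*conj(0)]
      = (1/12)[(20) + (8) + (4) + (-8) + (0) + (0)] = 24/12 = 2
Dimension check: dim(rho) = sum (mult * dim) = 2*1 + 1*1 + 3*1 + 0*1 + 0*2 + 2*2 = 10 = chi_rho(e) = 10.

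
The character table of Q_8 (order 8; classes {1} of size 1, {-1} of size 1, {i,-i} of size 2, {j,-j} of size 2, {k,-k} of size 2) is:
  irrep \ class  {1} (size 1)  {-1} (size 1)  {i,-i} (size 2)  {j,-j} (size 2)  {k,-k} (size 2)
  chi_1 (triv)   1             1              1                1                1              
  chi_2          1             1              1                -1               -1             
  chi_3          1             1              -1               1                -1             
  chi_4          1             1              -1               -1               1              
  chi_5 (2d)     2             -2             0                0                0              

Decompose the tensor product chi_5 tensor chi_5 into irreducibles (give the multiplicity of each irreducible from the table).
chi_5 tensor chi_5 = chi_1 + chi_2 + chi_3 + chi_4 (all other irreducibles have multiplicity 0).

Argument: The character of a tensor product is the pointwise product (chi_5 * chi_5)(C) = chi_5(C) * chi_5(C):
  {1}: (2)*(2), {-1}: (-2)*(-2), {i,-i}: (0)*(0), {j,-j}: (0)*(0), {k,-k}: (0)*(0)
so (chi_5 * chi_5) takes values
  {1} -> 4, {-1} -> 4, {i,-i} -> 0, {j,-j} -> 0, {k,-k} -> 0.
Now take the inner product of this character with each irreducible chi from the table, <chi_5*chi_5, chi> = (1/8) sum_C |C| (chi_5*chi_5)(C) conj(chi(C)):
  <chi_5*chi_5, chi_1> = (1/8)[1*(4)*conj(1) + 1*(4)*conj(1) + 2*(0)*conj(1) + 2*(0)*conj(1) + 2*(0)*conj(1)]
      = (1/8)[(4) + (4) + (0) + (0) + (0)] = 8/8 = 1
  <chi_5*chi_5, chi_2> = (1/8)[1*(4)*conj(1) + 1*(4)*conj(1) + 2*(0)*conj(1) + 2*(0)*conj(-1) + 2*(0)*conj(-1)]
      = (1/8)[(4) + (4) + (0) + (0) + (0)] = 8/8 = 1
  <chi_5*chi_5, chi_3> = (1/8)[1*(4)*conj(1) + 1*(4)*conj(1) + 2*(0)*conj(-1) + 2*(0)*conj(1) + 2*(0)*conj(-1)]
      = (1/8)[(4) + (4) + (0) + (0) + (0)] = 8/8 = 1
  <chi_5*chi_5, chi_4> = (1/8)[1*(4)*conj(1) + 1*(4)*conj(1) + 2*(0)*conj(-1) + 2*(0)*conj(-1) + 2*(0)*conj(1)]
      = (1/8)[(4) + (4) + (0) + (0) + (0)] = 8/8 = 1
  <chi_5*chi_5, chi_5> = (1/8)[1*(4)*conj(2) + 1*(4)*conj(-2) + 2*(0)*conj(0) + 2*(0)*conj(0) + 2*(0)*conj(0)]
      = (1/8)[(8) + (-8) + (0) + (0) + (0)] = 0/8 = 0
Hence the multiplicities are chi_1: 1, chi_2: 1, chi_3: 1, chi_4: 1. Dimension check: dim(chi_5)*dim(chi_5) = 2*2 = 4 and sum (mult * dim) = 1*1 + 1*1 + 1*1 + 1*1 = 4.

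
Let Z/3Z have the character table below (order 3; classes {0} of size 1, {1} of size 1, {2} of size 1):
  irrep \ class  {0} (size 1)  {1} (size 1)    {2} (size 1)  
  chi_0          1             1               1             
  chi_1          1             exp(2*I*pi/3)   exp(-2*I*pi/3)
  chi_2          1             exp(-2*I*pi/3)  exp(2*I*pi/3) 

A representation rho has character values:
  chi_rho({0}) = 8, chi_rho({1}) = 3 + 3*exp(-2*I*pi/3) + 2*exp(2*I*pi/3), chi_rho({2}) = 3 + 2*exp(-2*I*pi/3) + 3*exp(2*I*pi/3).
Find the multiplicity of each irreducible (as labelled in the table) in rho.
Multiplicities: chi_0: 3, chi_1: 2, chi_2: 3.

Use <chi_rho, chi> = (1/|G|) sum_C |C| * chi_rho(C) * conj(chi(C)) with |G| = 3 for each irreducible chi in the table:
  <chi_rho, chi_0> = (1/3)[1*(8)*conj(1) + 1*(3 + 3*exp(-2*I*pi/3) + 2*exp(2*I*pi/3))*conj(1) + 1*(3 + 2*exp(-2*I*pi/3) + 3*exp(2*I*pi/3))*conj(1)]
      = (1/3)[(8) + (3 + 3*exp(-2*I*pi/3) + 2*exp(2*I*pi/3)) + (3 + 2*exp(-2*I*pi/3) + 3*exp(2*I*pi/3))] = 9/3 = 3
  <chi_rho, chi_1> = (1/3)[1*(8)*conj(1) + 1*(3 + 3*exp(-2*I*pi/3) + 2*exp(2*I*pi/3))*conj(exp(2*I*pi/3)) + 1*(3 + 2*exp(-2*I*pi/3) + 3*exp(2*I*pi/3))*conj(exp(-2*I*pi/3))]
      = (1/3)[(8) + (-1) + (-1)] = 6/3 = 2
  <chi_rho, chi_2> = (1/3)[1*(8)*conj(1) + 1*(3 + 3*exp(-2*I*pi/3) + 2*exp(2*I*pi/3))*conj(exp(-2*I*pi/3)) + 1*(3 + 2*exp(-2*I*pi/3) + 3*exp(2*I*pi/3))*conj(exp(2*I*pi/3))]
      = (1/3)[(8) + (3 + 2*exp(-2*I*pi/3) + 3*exp(2*I*pi/3)) + (3 + 3*exp(-2*I*pi/3) + 2*exp(2*I*pi/3))] = 9/3 = 3
(Exp terms are combined using exp(i*s)*conj(exp(i*t)) = exp(i*(s-t)), and sums of them are collapsed using the identity that for every m > 1 the m distinct m-th roots of unity sum to 0, e.g. 1 + exp(2*I*pi/3) + exp(-2*I*pi/3) = 0.)
Dimension check: dim(rho) = sum (mult * dim) = 3*1 + 2*1 + 3*1 = 8 = chi_rho(e) = 8.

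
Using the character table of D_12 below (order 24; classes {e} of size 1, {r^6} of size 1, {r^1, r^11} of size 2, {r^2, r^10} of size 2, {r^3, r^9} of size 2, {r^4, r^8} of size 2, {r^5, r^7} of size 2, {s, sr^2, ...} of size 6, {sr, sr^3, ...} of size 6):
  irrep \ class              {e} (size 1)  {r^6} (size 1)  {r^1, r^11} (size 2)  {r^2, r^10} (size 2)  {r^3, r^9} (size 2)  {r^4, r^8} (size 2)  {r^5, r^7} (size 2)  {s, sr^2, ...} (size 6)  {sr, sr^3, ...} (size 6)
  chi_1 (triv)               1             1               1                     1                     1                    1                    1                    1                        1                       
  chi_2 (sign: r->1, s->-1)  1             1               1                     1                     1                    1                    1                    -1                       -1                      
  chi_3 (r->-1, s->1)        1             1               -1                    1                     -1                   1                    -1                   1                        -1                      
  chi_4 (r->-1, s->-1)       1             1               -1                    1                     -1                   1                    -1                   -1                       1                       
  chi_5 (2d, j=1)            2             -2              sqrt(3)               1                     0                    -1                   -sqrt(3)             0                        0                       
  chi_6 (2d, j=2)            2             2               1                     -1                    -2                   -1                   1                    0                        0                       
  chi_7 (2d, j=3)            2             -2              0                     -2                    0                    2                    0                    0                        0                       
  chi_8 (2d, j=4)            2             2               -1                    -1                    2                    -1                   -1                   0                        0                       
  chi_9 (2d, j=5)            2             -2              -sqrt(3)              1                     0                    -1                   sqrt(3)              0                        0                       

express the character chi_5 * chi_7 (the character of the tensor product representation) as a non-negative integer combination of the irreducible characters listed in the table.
chi_5 tensor chi_7 = chi_6 + chi_8 (all other irreducibles have multiplicity 0).

Reasoning: The character of a tensor product is the pointwise product (chi_5 * chi_7)(C) = chi_5(C) * chi_7(C):
  {e}: (2)*(2), {r^6}: (-2)*(-2), {r^1, r^11}: (sqrt(3))*(0), {r^2, r^10}: (1)*(-2), {r^3, r^9}: (0)*(0), {r^4, r^8}: (-1)*(2), {r^5, r^7}: (-sqrt(3))*(0), {s, sr^2, ...}: (0)*(0), {sr, sr^3, ...}: (0)*(0)
so (chi_5 * chi_7) takes values
  {e} -> 4, {r^6} -> 4, {r^1, r^11} -> 0, {r^2, r^10} -> -2, {r^3, r^9} -> 0, {r^4, r^8} -> -2, {r^5, r^7} -> 0, {s, sr^2, ...} -> 0, {sr, sr^3, ...} -> 0.
Now take the inner product of this character with each irreducible chi from the table, <chi_5*chi_7, chi> = (1/24) sum_C |C| (chi_5*chi_7)(C) conj(chi(C)):
  <chi_5*chi_7, chi_1> = (1/24)[1*(4)*conj(1) + 1*(4)*conj(1) + 2*(0)*conj(1) + 2*(-2)*conj(1) + 2*(0)*conj(1) + 2*(-2)*conj(1) + 2*(0)*conj(1) + 6*(0)*conj(1) + 6*(0)*conj(1)]
      = (1/24)[(4) + (4) + (0) + (-4) + (0) + (-4) + (0) + (0) + (0)] = 0/24 = 0
  <chi_5*chi_7, chi_2> = (1/24)[1*(4)*conj(1) + 1*(4)*conj(1) + 2*(0)*conj(1) + 2*(-2)*conj(1) + 2*(0)*conj(1) + 2*(-2)*conj(1) + 2*(0)*conj(1) + 6*(0)*conj(-1) + 6*(0)*conj(-1)]
      = (1/24)[(4) + (4) + (0) + (-4) + (0) + (-4) + (0) + (0) + (0)] = 0/24 = 0
  <chi_5*chi_7, chi_3> = (1/24)[1*(4)*conj(1) + 1*(4)*conj(1) + 2*(0)*conj(-1) + 2*(-2)*conj(1) + 2*(0)*conj(-1) + 2*(-2)*conj(1) + 2*(0)*conj(-1) + 6*(0)*conj(1) + 6*(0)*conj(-1)]
      = (1/24)[(4) + (4) + (0) + (-4) + (0) + (-4) + (0) + (0) + (0)] = 0/24 = 0
  <chi_5*chi_7, chi_4> = (1/24)[1*(4)*conj(1) + 1*(4)*conj(1) + 2*(0)*conj(-1) + 2*(-2)*conj(1) + 2*(0)*conj(-1) + 2*(-2)*conj(1) + 2*(0)*conj(-1) + 6*(0)*conj(-1) + 6*(0)*conj(1)]
      = (1/24)[(4) + (4) + (0) + (-4) + (0) + (-4) + (0) + (0) + (0)] = 0/24 = 0
  <chi_5*chi_7, chi_5> = (1/24)[1*(4)*conj(2) + 1*(4)*conj(-2) + 2*(0)*conj(sqrt(3)) + 2*(-2)*conj(1) + 2*(0)*conj(0) + 2*(-2)*conj(-1) + 2*(0)*conj(-sqrt(3)) + 6*(0)*conj(0) + 6*(0)*conj(0)]
      = (1/24)[(8) + (-8) + (0) + (-4) + (0) + (4) + (0) + (0) + (0)] = 0/24 = 0
  <chi_5*chi_7, chi_6> = (1/24)[1*(4)*conj(2) + 1*(4)*conj(2) + 2*(0)*conj(1) + 2*(-2)*conj(-1) + 2*(0)*conj(-2) + 2*(-2)*conj(-1) + 2*(0)*conj(1) + 6*(0)*conj(0) + 6*(0)*conj(0)]
      = (1/24)[(8) + (8) + (0) + (4) + (0) + (4) + (0) + (0) + (0)] = 24/24 = 1
  <chi_5*chi_7, chi_7> = (1/24)[1*(4)*conj(2) + 1*(4)*conj(-2) + 2*(0)*conj(0) + 2*(-2)*conj(-2) + 2*(0)*conj(0) + 2*(-2)*conj(2) + 2*(0)*conj(0) + 6*(0)*conj(0) + 6*(0)*conj(0)]
      = (1/24)[(8) + (-8) + (0) + (8) + (0) + (-8) + (0) + (0) + (0)] = 0/24 = 0
  <chi_5*chi_7, chi_8> = (1/24)[1*(4)*conj(2) + 1*(4)*conj(2) + 2*(0)*conj(-1) + 2*(-2)*conj(-1) + 2*(0)*conj(2) + 2*(-2)*conj(-1) + 2*(0)*conj(-1) + 6*(0)*conj(0) + 6*(0)*conj(0)]
      = (1/24)[(8) + (8) + (0) + (4) + (0) + (4) + (0) + (0) + (0)] = 24/24 = 1
  <chi_5*chi_7, chi_9> = (1/24)[1*(4)*conj(2) + 1*(4)*conj(-2) + 2*(0)*conj(-sqrt(3)) + 2*(-2)*conj(1) + 2*(0)*conj(0) + 2*(-2)*conj(-1) + 2*(0)*conj(sqrt(3)) + 6*(0)*conj(0) + 6*(0)*conj(0)]
      = (1/24)[(8) + (-8) + (0) + (-4) + (0) + (4) + (0) + (0) + (0)] = 0/24 = 0
Hence the multiplicities are chi_6: 1, chi_8: 1. Dimension check: dim(chi_5)*dim(chi_7) = 2*2 = 4 and sum (mult * dim) = 1*2 + 1*2 = 4.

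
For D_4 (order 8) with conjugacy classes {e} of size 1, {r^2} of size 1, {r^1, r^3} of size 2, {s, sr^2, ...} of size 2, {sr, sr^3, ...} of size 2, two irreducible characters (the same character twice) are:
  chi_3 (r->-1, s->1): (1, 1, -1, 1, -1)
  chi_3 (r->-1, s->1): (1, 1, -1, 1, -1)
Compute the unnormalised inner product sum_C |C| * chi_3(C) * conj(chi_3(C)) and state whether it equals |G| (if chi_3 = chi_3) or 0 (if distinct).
Sum = 8 = |G| = 8; so <chi_3, chi_3> = 1 (norm-1 confirms irreducibility).

Solution. Compute term by term over conjugacy classes (|C| * chi_3(C) * conj(chi_3(C))):
  1*(1)*conj(1) + 1*(1)*conj(1) + 2*(-1)*conj(-1) + 2*(1)*conj(1) + 2*(-1)*conj(-1)
  = (1) + (1) + (2) + (2) + (2)
  = 8.
Dividing by |G| = 8 gives 8/8 = 1, matching the row-orthogonality relation <chi_3, chi_3> = [chi_3 = chi_3].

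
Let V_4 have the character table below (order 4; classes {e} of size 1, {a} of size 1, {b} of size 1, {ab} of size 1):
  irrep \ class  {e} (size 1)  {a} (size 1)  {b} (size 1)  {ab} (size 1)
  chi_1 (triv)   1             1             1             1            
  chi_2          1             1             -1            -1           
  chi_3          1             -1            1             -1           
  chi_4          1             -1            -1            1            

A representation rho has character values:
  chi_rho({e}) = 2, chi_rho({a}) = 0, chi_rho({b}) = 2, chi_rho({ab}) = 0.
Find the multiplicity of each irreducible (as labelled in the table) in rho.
Multiplicities: chi_1: 1, chi_2: 0, chi_3: 1, chi_4: 0.

Justification: Use <chi_rho, chi> = (1/|G|) sum_C |C| * chi_rho(C) * conj(chi(C)) with |G| = 4 for each irreducible chi in the table:
  <chi_rho, chi_1> = (1/4)[1*(2)*conj(1) + 1*(0)*conj(1) + 1*(2)*conj(1) + 1*(0)*conj(1)]
      = (1/4)[(2) + (0) + (2) + (0)] = 4/4 = 1
  <chi_rho, chi_2> = (1/4)[1*(2)*conj(1) + 1*(0)*conj(1) + 1*(2)*conj(-1) + 1*(0)*conj(-1)]
      = (1/4)[(2) + (0) + (-2) + (0)] = 0/4 = 0
  <chi_rho, chi_3> = (1/4)[1*(2)*conj(1) + 1*(0)*conj(-1) + 1*(2)*conj(1) + 1*(0)*conj(-1)]
      = (1/4)[(2) + (0) + (2) + (0)] = 4/4 = 1
  <chi_rho, chi_4> = (1/4)[1*(2)*conj(1) + 1*(0)*conj(-1) + 1*(2)*conj(-1) + 1*(0)*conj(1)]
      = (1/4)[(2) + (0) + (-2) + (0)] = 0/4 = 0
Dimension check: dim(rho) = sum (mult * dim) = 1*1 + 0*1 + 1*1 + 0*1 = 2 = chi_rho(e) = 2.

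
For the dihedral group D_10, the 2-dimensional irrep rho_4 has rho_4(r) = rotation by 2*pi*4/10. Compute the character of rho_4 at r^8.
chi_{rho_4}(r^8) = 2*cos(2*pi*4*8/10) = -1/2 + sqrt(5)/2

rho_4(r^8) is rotation by angle 2*pi*4*8/10, whose trace is 2*cos(2*pi*4*8/10) = -1/2 + sqrt(5)/2.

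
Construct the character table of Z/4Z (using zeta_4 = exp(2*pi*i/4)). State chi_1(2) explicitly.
Character table of Z/4Z (irreps indexed chi_0,...,chi_3 with chi_k(m) = zeta_4^(k*m), zeta_4 = exp(2*pi*i/4)):
  irrep \ class  {0} (size 1)  {1} (size 1)  {2} (size 1)  {3} (size 1)
  chi_0          1             1             1             1           
  chi_1          1             I             -1            -I          
  chi_2          1             -1            1             -1          
  chi_3          1             -I            -1            I           

Spot check: chi_1(2) = zeta_4^(1*2) = zeta_4^2 = -1.

Justification: Z/4Z is abelian, so all 4 irreducible complex representations are 1-dimensional. They are given by chi_k(m) = zeta_4^(k*m) for k = 0,...,3. Row orthogonality: sum_m chi_k(m) conj(chi_l(m)) = 4 * [k = l].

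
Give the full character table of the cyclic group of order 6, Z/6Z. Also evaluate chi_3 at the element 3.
Character table of Z/6Z (irreps indexed chi_0,...,chi_5 with chi_k(m) = zeta_6^(k*m), zeta_6 = exp(2*pi*i/6)):
  irrep \ class  {0} (size 1)  {1} (size 1)    {2} (size 1)    {3} (size 1)  {4} (size 1)    {5} (size 1)  
  chi_0          1             1               1               1             1               1             
  chi_1          1             exp(I*pi/3)     exp(2*I*pi/3)   -1            exp(-2*I*pi/3)  exp(-I*pi/3)  
  chi_2          1             exp(2*I*pi/3)   exp(-2*I*pi/3)  1             exp(2*I*pi/3)   exp(-2*I*pi/3)
  chi_3          1             -1              1               -1            1               -1            
  chi_4          1             exp(-2*I*pi/3)  exp(2*I*pi/3)   1             exp(-2*I*pi/3)  exp(2*I*pi/3) 
  chi_5          1             exp(-I*pi/3)    exp(-2*I*pi/3)  -1            exp(2*I*pi/3)   exp(I*pi/3)   

Spot check: chi_3(3) = zeta_6^(3*3) = zeta_6^9 = -1.

Explanation: Z/6Z is abelian, so all 6 irreducible complex representations are 1-dimensional. They are given by chi_k(m) = zeta_6^(k*m) for k = 0,...,5. Row orthogonality: sum_m chi_k(m) conj(chi_l(m)) = 6 * [k = l].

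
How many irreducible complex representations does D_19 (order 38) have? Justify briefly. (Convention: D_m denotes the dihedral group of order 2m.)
11

Proof sketch: The number of irreducible complex representations of a finite group equals its number of conjugacy classes. D_19 has 11 conjugacy classes ((n+3)/2 for n odd), so D_19 (order 38) has exactly 11 irreducible complex representations.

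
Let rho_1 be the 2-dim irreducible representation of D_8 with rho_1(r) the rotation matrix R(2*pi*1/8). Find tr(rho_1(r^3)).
chi_{rho_1}(r^3) = 2*cos(2*pi*1*3/8) = -sqrt(2)

Working: rho_1(r^3) is rotation by angle 2*pi*1*3/8, whose trace is 2*cos(2*pi*1*3/8) = -sqrt(2).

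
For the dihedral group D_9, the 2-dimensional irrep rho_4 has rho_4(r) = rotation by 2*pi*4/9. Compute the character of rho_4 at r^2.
chi_{rho_4}(r^2) = 2*cos(2*pi*4*2/9) = 2*cos(2*pi/9)

Reasoning: rho_4(r^2) is rotation by angle 2*pi*4*2/9, whose trace is 2*cos(2*pi*4*2/9) = 2*cos(2*pi/9).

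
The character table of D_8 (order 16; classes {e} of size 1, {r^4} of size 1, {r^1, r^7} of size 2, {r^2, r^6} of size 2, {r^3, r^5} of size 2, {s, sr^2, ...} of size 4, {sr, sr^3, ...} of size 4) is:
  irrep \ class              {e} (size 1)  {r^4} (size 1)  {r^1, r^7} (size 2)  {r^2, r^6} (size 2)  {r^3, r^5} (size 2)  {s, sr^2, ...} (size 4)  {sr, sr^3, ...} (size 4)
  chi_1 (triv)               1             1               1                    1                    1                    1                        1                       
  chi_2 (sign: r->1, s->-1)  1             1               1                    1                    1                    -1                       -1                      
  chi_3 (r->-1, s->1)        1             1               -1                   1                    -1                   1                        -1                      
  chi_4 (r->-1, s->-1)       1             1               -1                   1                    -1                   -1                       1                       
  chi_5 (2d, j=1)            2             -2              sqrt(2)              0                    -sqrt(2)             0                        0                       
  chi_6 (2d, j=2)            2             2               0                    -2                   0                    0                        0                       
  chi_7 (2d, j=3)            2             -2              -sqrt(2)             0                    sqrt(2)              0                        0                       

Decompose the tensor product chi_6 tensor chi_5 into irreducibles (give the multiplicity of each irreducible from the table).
chi_6 tensor chi_5 = chi_5 + chi_7 (all other irreducibles have multiplicity 0).

Proof sketch: The character of a tensor product is the pointwise product (chi_6 * chi_5)(C) = chi_6(C) * chi_5(C):
  {e}: (2)*(2), {r^4}: (2)*(-2), {r^1, r^7}: (0)*(sqrt(2)), {r^2, r^6}: (-2)*(0), {r^3, r^5}: (0)*(-sqrt(2)), {s, sr^2, ...}: (0)*(0), {sr, sr^3, ...}: (0)*(0)
so (chi_6 * chi_5) takes values
  {e} -> 4, {r^4} -> -4, {r^1, r^7} -> 0, {r^2, r^6} -> 0, {r^3, r^5} -> 0, {s, sr^2, ...} -> 0, {sr, sr^3, ...} -> 0.
Now take the inner product of this character with each irreducible chi from the table, <chi_6*chi_5, chi> = (1/16) sum_C |C| (chi_6*chi_5)(C) conj(chi(C)):
  <chi_6*chi_5, chi_1> = (1/16)[1*(4)*conj(1) + 1*(-4)*conj(1) + 2*(0)*conj(1) + 2*(0)*conj(1) + 2*(0)*conj(1) + 4*(0)*conj(1) + 4*(0)*conj(1)]
      = (1/16)[(4) + (-4) + (0) + (0) + (0) + (0) + (0)] = 0/16 = 0
  <chi_6*chi_5, chi_2> = (1/16)[1*(4)*conj(1) + 1*(-4)*conj(1) + 2*(0)*conj(1) + 2*(0)*conj(1) + 2*(0)*conj(1) + 4*(0)*conj(-1) + 4*(0)*conj(-1)]
      = (1/16)[(4) + (-4) + (0) + (0) + (0) + (0) + (0)] = 0/16 = 0
  <chi_6*chi_5, chi_3> = (1/16)[1*(4)*conj(1) + 1*(-4)*conj(1) + 2*(0)*conj(-1) + 2*(0)*conj(1) + 2*(0)*conj(-1) + 4*(0)*conj(1) + 4*(0)*conj(-1)]
      = (1/16)[(4) + (-4) + (0) + (0) + (0) + (0) + (0)] = 0/16 = 0
  <chi_6*chi_5, chi_4> = (1/16)[1*(4)*conj(1) + 1*(-4)*conj(1) + 2*(0)*conj(-1) + 2*(0)*conj(1) + 2*(0)*conj(-1) + 4*(0)*conj(-1) + 4*(0)*conj(1)]
      = (1/16)[(4) + (-4) + (0) + (0) + (0) + (0) + (0)] = 0/16 = 0
  <chi_6*chi_5, chi_5> = (1/16)[1*(4)*conj(2) + 1*(-4)*conj(-2) + 2*(0)*conj(sqrt(2)) + 2*(0)*conj(0) + 2*(0)*conj(-sqrt(2)) + 4*(0)*conj(0) + 4*(0)*conj(0)]
      = (1/16)[(8) + (8) + (0) + (0) + (0) + (0) + (0)] = 16/16 = 1
  <chi_6*chi_5, chi_6> = (1/16)[1*(4)*conj(2) + 1*(-4)*conj(2) + 2*(0)*conj(0) + 2*(0)*conj(-2) + 2*(0)*conj(0) + 4*(0)*conj(0) + 4*(0)*conj(0)]
      = (1/16)[(8) + (-8) + (0) + (0) + (0) + (0) + (0)] = 0/16 = 0
  <chi_6*chi_5, chi_7> = (1/16)[1*(4)*conj(2) + 1*(-4)*conj(-2) + 2*(0)*conj(-sqrt(2)) + 2*(0)*conj(0) + 2*(0)*conj(sqrt(2)) + 4*(0)*conj(0) + 4*(0)*conj(0)]
      = (1/16)[(8) + (8) + (0) + (0) + (0) + (0) + (0)] = 16/16 = 1
Hence the multiplicities are chi_5: 1, chi_7: 1. Dimension check: dim(chi_6)*dim(chi_5) = 2*2 = 4 and sum (mult * dim) = 1*2 + 1*2 = 4.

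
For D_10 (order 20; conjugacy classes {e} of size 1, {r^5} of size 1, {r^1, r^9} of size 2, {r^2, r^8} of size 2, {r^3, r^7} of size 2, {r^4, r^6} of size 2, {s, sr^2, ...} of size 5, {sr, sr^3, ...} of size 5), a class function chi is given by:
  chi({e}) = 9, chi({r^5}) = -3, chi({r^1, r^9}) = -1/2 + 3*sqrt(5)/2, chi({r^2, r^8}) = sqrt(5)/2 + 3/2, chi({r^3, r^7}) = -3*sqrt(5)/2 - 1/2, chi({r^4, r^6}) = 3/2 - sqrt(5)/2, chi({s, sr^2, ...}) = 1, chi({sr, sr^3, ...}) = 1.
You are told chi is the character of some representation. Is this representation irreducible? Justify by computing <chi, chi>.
Not irreducible (reducible): <chi, chi> = 8 > 1.

Proof sketch: <chi, chi> = (1/|G|) sum_C |C| * |chi(C)|^2 = (1/20)[1*|9|^2 + 1*|-3|^2 + 2*|-1/2 + 3*sqrt(5)/2|^2 + 2*|sqrt(5)/2 + 3/2|^2 + 2*|-3*sqrt(5)/2 - 1/2|^2 + 2*|3/2 - sqrt(5)/2|^2 + 5*|1|^2 + 5*|1|^2]
  = (1/20)[(81) + (9) + (23 - 3*sqrt(5)) + (3*sqrt(5) + 7) + (3*sqrt(5) + 23) + (7 - 3*sqrt(5)) + (5) + (5)] = 160/20 = 8.
A character is irreducible iff <chi, chi> = 1, so this representation is reducible.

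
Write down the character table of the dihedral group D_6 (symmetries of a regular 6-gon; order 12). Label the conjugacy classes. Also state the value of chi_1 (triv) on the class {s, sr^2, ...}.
Conjugacy classes: {e} of size 1, {r^3} of size 1, {r^1, r^5} of size 2, {r^2, r^4} of size 2, {s, sr^2, ...} of size 3, {sr, sr^3, ...} of size 3.
Character table:
  irrep \ class              {e} (size 1)  {r^3} (size 1)  {r^1, r^5} (size 2)  {r^2, r^4} (size 2)  {s, sr^2, ...} (size 3)  {sr, sr^3, ...} (size 3)
  chi_1 (triv)               1             1               1                    1                    1                        1                       
  chi_2 (sign: r->1, s->-1)  1             1               1                    1                    -1                       -1                      
  chi_3 (r->-1, s->1)        1             -1              -1                   1                    1                        -1                      
  chi_4 (r->-1, s->-1)       1             -1              -1                   1                    -1                       1                       
  chi_5 (2d, j=1)            2             -2              1                    -1                   0                        0                       
  chi_6 (2d, j=2)            2             2               -1                   -1                   0                        0                       

Spot check: chi_1 (triv) on {s, sr^2, ...} = 1.

Argument: D_6 has order 2*6 = 12 with 6 conjugacy classes, hence 6 irreducibles. Sum of squared dims 1 + 1 + 1 + 1 + 4 + 4 = 12 = |G|. Linear characters come from the abelianisation; the 2-dimensional irreps have character r^k -> 2*cos(2*pi*j*k/6), reflections -> 0.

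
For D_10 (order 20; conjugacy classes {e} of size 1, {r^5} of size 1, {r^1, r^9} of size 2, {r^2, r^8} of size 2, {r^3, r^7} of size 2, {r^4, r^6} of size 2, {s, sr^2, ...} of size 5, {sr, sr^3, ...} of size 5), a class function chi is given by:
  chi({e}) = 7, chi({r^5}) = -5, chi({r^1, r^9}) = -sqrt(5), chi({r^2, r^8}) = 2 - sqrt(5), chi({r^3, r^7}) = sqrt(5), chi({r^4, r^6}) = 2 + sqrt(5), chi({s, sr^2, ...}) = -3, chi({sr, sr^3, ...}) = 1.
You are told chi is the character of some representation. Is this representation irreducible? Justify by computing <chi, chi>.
Not irreducible (reducible): <chi, chi> = 9 > 1.

Argument: <chi, chi> = (1/|G|) sum_C |C| * |chi(C)|^2 = (1/20)[1*|7|^2 + 1*|-5|^2 + 2*|-sqrt(5)|^2 + 2*|2 - sqrt(5)|^2 + 2*|sqrt(5)|^2 + 2*|2 + sqrt(5)|^2 + 5*|-3|^2 + 5*|1|^2]
  = (1/20)[(49) + (25) + (10) + (18 - 8*sqrt(5)) + (10) + (8*sqrt(5) + 18) + (45) + (5)] = 180/20 = 9.
A character is irreducible iff <chi, chi> = 1, so this representation is reducible.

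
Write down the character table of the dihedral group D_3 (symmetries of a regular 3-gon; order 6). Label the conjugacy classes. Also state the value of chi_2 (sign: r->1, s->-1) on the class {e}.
Conjugacy classes: {e} of size 1, {r^1, r^2} of size 2, {s, sr, ..., sr^2} of size 3.
Character table:
  irrep \ class              {e} (size 1)  {r^1, r^2} (size 2)  {s, sr, ..., sr^2} (size 3)
  chi_1 (triv)               1             1                    1                          
  chi_2 (sign: r->1, s->-1)  1             1                    -1                         
  chi_3 (2d, j=1)            2             -1                   0                          

Spot check: chi_2 (sign: r->1, s->-1) on {e} = 1.

D_3 has order 2*3 = 6 with 3 conjugacy classes, hence 3 irreducibles. Sum of squared dims 1 + 1 + 4 = 6 = |G|. Linear characters come from the abelianisation; the 2-dimensional irreps have character r^k -> 2*cos(2*pi*j*k/3), reflections -> 0.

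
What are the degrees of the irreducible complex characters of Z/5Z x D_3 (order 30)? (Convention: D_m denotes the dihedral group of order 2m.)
Dimensions: 1, 1, 1, 1, 1, 1, 1, 1, 1, 1, 2, 2, 2, 2, 2

There are 15 irreducibles (= number of conjugacy classes). Their dimensions d_i satisfy sum d_i^2 = |G| = 30: 1 + 1 + 1 + 1 + 1 + 1 + 1 + 1 + 1 + 1 + 4 + 4 + 4 + 4 + 4 = 30. (For the product with Z/5Z: each of the 5 1-dim characters of Z/5Z tensors with each irrep of D_3, giving 5 copies of each D_3-dimension.)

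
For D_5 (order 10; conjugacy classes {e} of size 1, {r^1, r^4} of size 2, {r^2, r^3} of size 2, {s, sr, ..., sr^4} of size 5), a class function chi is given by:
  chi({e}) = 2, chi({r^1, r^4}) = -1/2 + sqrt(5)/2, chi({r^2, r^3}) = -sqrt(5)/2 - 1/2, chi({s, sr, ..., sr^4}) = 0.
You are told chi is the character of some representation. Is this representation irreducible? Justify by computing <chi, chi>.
Irreducible: <chi, chi> = 1.

Justification: <chi, chi> = (1/|G|) sum_C |C| * |chi(C)|^2 = (1/10)[1*|2|^2 + 2*|-1/2 + sqrt(5)/2|^2 + 2*|-sqrt(5)/2 - 1/2|^2 + 5*|0|^2]
  = (1/10)[(4) + (3 - sqrt(5)) + (sqrt(5) + 3) + (0)] = 10/10 = 1.
A character is irreducible iff <chi, chi> = 1, so this representation is irreducible.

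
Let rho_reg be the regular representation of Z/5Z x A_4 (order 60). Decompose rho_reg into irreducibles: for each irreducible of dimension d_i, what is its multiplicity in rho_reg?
Each irreducible V_i of dimension d_i appears with multiplicity d_i, i.e. rho_reg = (direct sum over all irreducibles V_i) d_i V_i. The irreducible dimensions for Z/5Z x A_4 are 1, 1, 1, 1, 1, 1, 1, 1, 1, 1, 1, 1, 1, 1, 1, 3, 3, 3, 3, 3: 15 irreducibles of dimension 1, each with multiplicity 1; 5 irreducibles of dimension 3, each with multiplicity 3. Total dimension 15*1*1 + 5*3*3 = 60 = |G|.

Proof sketch: General theorem: in the regular representation of a finite group G, each irreducible appears with multiplicity equal to its dimension. Check: dim(rho_reg) = sum d_i^2 = 1 + 1 + 1 + 1 + 1 + 1 + 1 + 1 + 1 + 1 + 1 + 1 + 1 + 1 + 1 + 9 + 9 + 9 + 9 + 9 = 60 = |G|.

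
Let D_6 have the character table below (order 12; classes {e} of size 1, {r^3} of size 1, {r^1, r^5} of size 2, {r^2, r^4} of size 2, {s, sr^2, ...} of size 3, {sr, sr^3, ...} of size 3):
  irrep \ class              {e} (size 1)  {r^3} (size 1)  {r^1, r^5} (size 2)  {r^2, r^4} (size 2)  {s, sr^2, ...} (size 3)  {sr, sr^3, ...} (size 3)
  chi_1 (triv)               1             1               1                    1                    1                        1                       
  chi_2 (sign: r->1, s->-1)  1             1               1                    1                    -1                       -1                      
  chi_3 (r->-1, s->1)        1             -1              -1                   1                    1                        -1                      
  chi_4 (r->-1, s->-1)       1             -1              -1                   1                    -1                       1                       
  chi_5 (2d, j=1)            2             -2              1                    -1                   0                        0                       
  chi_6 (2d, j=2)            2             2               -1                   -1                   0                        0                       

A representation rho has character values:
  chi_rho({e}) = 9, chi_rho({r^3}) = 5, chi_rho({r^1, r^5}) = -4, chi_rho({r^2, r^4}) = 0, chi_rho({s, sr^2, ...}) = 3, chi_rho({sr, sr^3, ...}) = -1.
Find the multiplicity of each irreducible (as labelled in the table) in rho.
Multiplicities: chi_1: 1, chi_2: 0, chi_3: 2, chi_4: 0, chi_5: 0, chi_6: 3.

Derivation: Use <chi_rho, chi> = (1/|G|) sum_C |C| * chi_rho(C) * conj(chi(C)) with |G| = 12 for each irreducible chi in the table:
  <chi_rho, chi_1> = (1/12)[1*(9)*conj(1) + 1*(5)*conj(1) + 2*(-4)*conj(1) + 2*(0)*conj(1) + 3*(3)*conj(1) + 3*(-1)*conj(1)]
      = (1/12)[(9) + (5) + (-8) + (0) + (9) + (-3)] = 12/12 = 1
  <chi_rho, chi_2> = (1/12)[1*(9)*conj(1) + 1*(5)*conj(1) + 2*(-4)*conj(1) + 2*(0)*conj(1) + 3*(3)*conj(-1) + 3*(-1)*conj(-1)]
      = (1/12)[(9) + (5) + (-8) + (0) + (-9) + (3)] = 0/12 = 0
  <chi_rho, chi_3> = (1/12)[1*(9)*conj(1) + 1*(5)*conj(-1) + 2*(-4)*conj(-1) + 2*(0)*conj(1) + 3*(3)*conj(1) + 3*(-1)*conj(-1)]
      = (1/12)[(9) + (-5) + (8) + (0) + (9) + (3)] = 24/12 = 2
  <chi_rho, chi_4> = (1/12)[1*(9)*conj(1) + 1*(5)*conj(-1) + 2*(-4)*conj(-1) + 2*(0)*conj(1) + 3*(3)*conj(-1) + 3*(-1)*conj(1)]
      = (1/12)[(9) + (-5) + (8) + (0) + (-9) + (-3)] = 0/12 = 0
  <chi_rho, chi_5> = (1/12)[1*(9)*conj(2) + 1*(5)*conj(-2) + 2*(-4)*conj(1) + 2*(0)*conj(-1) + 3*(3)*conj(0) + 3*(-1)*conj(0)]
      = (1/12)[(18) + (-10) + (-8) + (0) + (0) + (0)] = 0/12 = 0
  <chi_rho, chi_6> = (1/12)[1*(9)*conj(2) + 1*(5)*conj(2) + 2*(-4)*conj(-1) + 2*(0)*conj(-1) + 3*(3)*conj(0) + 3*(-1)*conj(0)]
      = (1/12)[(18) + (10) + (8) + (0) + (0) + (0)] = 36/12 = 3
Dimension check: dim(rho) = sum (mult * dim) = 1*1 + 0*1 + 2*1 + 0*1 + 0*2 + 3*2 = 9 = chi_rho(e) = 9.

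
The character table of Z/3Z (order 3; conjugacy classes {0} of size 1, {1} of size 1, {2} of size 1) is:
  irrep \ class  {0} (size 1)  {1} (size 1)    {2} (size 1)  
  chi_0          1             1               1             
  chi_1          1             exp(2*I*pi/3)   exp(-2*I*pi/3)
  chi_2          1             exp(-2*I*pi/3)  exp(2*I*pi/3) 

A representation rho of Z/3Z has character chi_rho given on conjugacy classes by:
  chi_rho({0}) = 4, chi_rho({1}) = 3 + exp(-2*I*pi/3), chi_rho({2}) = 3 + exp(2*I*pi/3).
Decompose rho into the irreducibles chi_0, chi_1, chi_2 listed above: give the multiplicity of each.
Multiplicities: chi_0: 3, chi_1: 0, chi_2: 1.

Working: Use <chi_rho, chi> = (1/|G|) sum_C |C| * chi_rho(C) * conj(chi(C)) with |G| = 3 for each irreducible chi in the table:
  <chi_rho, chi_0> = (1/3)[1*(4)*conj(1) + 1*(3 + exp(-2*I*pi/3))*conj(1) + 1*(3 + exp(2*I*pi/3))*conj(1)]
      = (1/3)[(4) + (3 + exp(-2*I*pi/3)) + (3 + exp(2*I*pi/3))] = 9/3 = 3
  <chi_rho, chi_1> = (1/3)[1*(4)*conj(1) + 1*(3 + exp(-2*I*pi/3))*conj(exp(2*I*pi/3)) + 1*(3 + exp(2*I*pi/3))*conj(exp(-2*I*pi/3))]
      = (1/3)[(4) + (3*exp(-2*I*pi/3) + exp(2*I*pi/3)) + (exp(-2*I*pi/3) + 3*exp(2*I*pi/3))] = 0/3 = 0
  <chi_rho, chi_2> = (1/3)[1*(4)*conj(1) + 1*(3 + exp(-2*I*pi/3))*conj(exp(-2*I*pi/3)) + 1*(3 + exp(2*I*pi/3))*conj(exp(2*I*pi/3))]
      = (1/3)[(4) + (1 + 3*exp(2*I*pi/3)) + (1 + 3*exp(-2*I*pi/3))] = 3/3 = 1
(Exp terms are combined using exp(i*s)*conj(exp(i*t)) = exp(i*(s-t)), and sums of them are collapsed using the identity that for every m > 1 the m distinct m-th roots of unity sum to 0, e.g. 1 + exp(2*I*pi/3) + exp(-2*I*pi/3) = 0.)
Dimension check: dim(rho) = sum (mult * dim) = 3*1 + 0*1 + 1*1 = 4 = chi_rho(e) = 4.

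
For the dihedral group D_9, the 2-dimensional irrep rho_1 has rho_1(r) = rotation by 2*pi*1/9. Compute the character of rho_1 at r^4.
chi_{rho_1}(r^4) = 2*cos(2*pi*1*4/9) = -2*cos(pi/9)

Derivation: rho_1(r^4) is rotation by angle 2*pi*1*4/9, whose trace is 2*cos(2*pi*1*4/9) = -2*cos(pi/9).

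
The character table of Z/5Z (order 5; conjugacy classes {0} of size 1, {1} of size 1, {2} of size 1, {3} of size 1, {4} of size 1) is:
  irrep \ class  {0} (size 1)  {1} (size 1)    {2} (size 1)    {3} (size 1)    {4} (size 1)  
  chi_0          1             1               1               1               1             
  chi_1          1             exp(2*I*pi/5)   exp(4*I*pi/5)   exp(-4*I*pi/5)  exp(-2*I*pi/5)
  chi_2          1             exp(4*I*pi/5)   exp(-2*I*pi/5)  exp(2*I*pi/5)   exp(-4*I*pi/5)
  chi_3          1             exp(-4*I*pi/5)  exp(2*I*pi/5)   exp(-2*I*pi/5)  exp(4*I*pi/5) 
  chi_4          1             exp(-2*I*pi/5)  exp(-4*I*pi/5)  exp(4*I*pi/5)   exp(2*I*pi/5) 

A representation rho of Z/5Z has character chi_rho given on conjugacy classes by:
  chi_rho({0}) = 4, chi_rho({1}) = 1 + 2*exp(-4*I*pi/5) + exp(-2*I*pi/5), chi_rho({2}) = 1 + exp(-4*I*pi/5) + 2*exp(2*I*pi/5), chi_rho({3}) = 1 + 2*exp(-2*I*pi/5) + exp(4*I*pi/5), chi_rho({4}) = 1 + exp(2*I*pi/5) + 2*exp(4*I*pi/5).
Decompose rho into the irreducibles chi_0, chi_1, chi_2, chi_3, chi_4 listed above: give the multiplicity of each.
Multiplicities: chi_0: 1, chi_1: 0, chi_2: 0, chi_3: 2, chi_4: 1.

Justification: Use <chi_rho, chi> = (1/|G|) sum_C |C| * chi_rho(C) * conj(chi(C)) with |G| = 5 for each irreducible chi in the table:
  <chi_rho, chi_0> = (1/5)[1*(4)*conj(1) + 1*(1 + 2*exp(-4*I*pi/5) + exp(-2*I*pi/5))*conj(1) + 1*(1 + exp(-4*I*pi/5) + 2*exp(2*I*pi/5))*conj(1) + 1*(1 + 2*exp(-2*I*pi/5) + exp(4*I*pi/5))*conj(1) + 1*(1 + exp(2*I*pi/5) + 2*exp(4*I*pi/5))*conj(1)]
      = (1/5)[(4) + (1 + 2*exp(-4*I*pi/5) + exp(-2*I*pi/5)) + (1 + exp(-4*I*pi/5) + 2*exp(2*I*pi/5)) + (1 + 2*exp(-2*I*pi/5) + exp(4*I*pi/5)) + (1 + exp(2*I*pi/5) + 2*exp(4*I*pi/5))] = 5/5 = 1
  <chi_rho, chi_1> = (1/5)[1*(4)*conj(1) + 1*(1 + 2*exp(-4*I*pi/5) + exp(-2*I*pi/5))*conj(exp(2*I*pi/5)) + 1*(1 + exp(-4*I*pi/5) + 2*exp(2*I*pi/5))*conj(exp(4*I*pi/5)) + 1*(1 + 2*exp(-2*I*pi/5) + exp(4*I*pi/5))*conj(exp(-4*I*pi/5)) + 1*(1 + exp(2*I*pi/5) + 2*exp(4*I*pi/5))*conj(exp(-2*I*pi/5))]
      = (1/5)[(4) + (exp(-2*I*pi/5) + exp(-4*I*pi/5) + 2*exp(4*I*pi/5)) + (2*exp(-2*I*pi/5) + exp(-4*I*pi/5) + exp(2*I*pi/5)) + (exp(-2*I*pi/5) + exp(4*I*pi/5) + 2*exp(2*I*pi/5)) + (2*exp(-4*I*pi/5) + exp(4*I*pi/5) + exp(2*I*pi/5))] = 0/5 = 0
  <chi_rho, chi_2> = (1/5)[1*(4)*conj(1) + 1*(1 + 2*exp(-4*I*pi/5) + exp(-2*I*pi/5))*conj(exp(4*I*pi/5)) + 1*(1 + exp(-4*I*pi/5) + 2*exp(2*I*pi/5))*conj(exp(-2*I*pi/5)) + 1*(1 + 2*exp(-2*I*pi/5) + exp(4*I*pi/5))*conj(exp(2*I*pi/5)) + 1*(1 + exp(2*I*pi/5) + 2*exp(4*I*pi/5))*conj(exp(-4*I*pi/5))]
      = (1/5)[(4) + (exp(-4*I*pi/5) + exp(4*I*pi/5) + 2*exp(2*I*pi/5)) + (exp(-2*I*pi/5) + exp(2*I*pi/5) + 2*exp(4*I*pi/5)) + (2*exp(-4*I*pi/5) + exp(-2*I*pi/5) + exp(2*I*pi/5)) + (2*exp(-2*I*pi/5) + exp(-4*I*pi/5) + exp(4*I*pi/5))] = 0/5 = 0
  <chi_rho, chi_3> = (1/5)[1*(4)*conj(1) + 1*(1 + 2*exp(-4*I*pi/5) + exp(-2*I*pi/5))*conj(exp(-4*I*pi/5)) + 1*(1 + exp(-4*I*pi/5) + 2*exp(2*I*pi/5))*conj(exp(2*I*pi/5)) + 1*(1 + 2*exp(-2*I*pi/5) + exp(4*I*pi/5))*conj(exp(-2*I*pi/5)) + 1*(1 + exp(2*I*pi/5) + 2*exp(4*I*pi/5))*conj(exp(4*I*pi/5))]
      = (1/5)[(4) + (2 + exp(4*I*pi/5) + exp(2*I*pi/5)) + (2 + exp(-2*I*pi/5) + exp(4*I*pi/5)) + (2 + exp(-4*I*pi/5) + exp(2*I*pi/5)) + (2 + exp(-2*I*pi/5) + exp(-4*I*pi/5))] = 10/5 = 2
  <chi_rho, chi_4> = (1/5)[1*(4)*conj(1) + 1*(1 + 2*exp(-4*I*pi/5) + exp(-2*I*pi/5))*conj(exp(-2*I*pi/5)) + 1*(1 + exp(-4*I*pi/5) + 2*exp(2*I*pi/5))*conj(exp(-4*I*pi/5)) + 1*(1 + 2*exp(-2*I*pi/5) + exp(4*I*pi/5))*conj(exp(4*I*pi/5)) + 1*(1 + exp(2*I*pi/5) + 2*exp(4*I*pi/5))*conj(exp(2*I*pi/5))]
      = (1/5)[(4) + (1 + 2*exp(-2*I*pi/5) + exp(2*I*pi/5)) + (1 + 2*exp(-4*I*pi/5) + exp(4*I*pi/5)) + (1 + exp(-4*I*pi/5) + 2*exp(4*I*pi/5)) + (1 + exp(-2*I*pi/5) + 2*exp(2*I*pi/5))] = 5/5 = 1
(Exp terms are combined using exp(i*s)*conj(exp(i*t)) = exp(i*(s-t)), and sums of them are collapsed using the identity that for every m > 1 the m distinct m-th roots of unity sum to 0, e.g. 1 + exp(2*I*pi/3) + exp(-2*I*pi/3) = 0.)
Dimension check: dim(rho) = sum (mult * dim) = 1*1 + 0*1 + 0*1 + 2*1 + 1*1 = 4 = chi_rho(e) = 4.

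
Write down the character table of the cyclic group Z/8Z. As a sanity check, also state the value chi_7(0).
Character table of Z/8Z (irreps indexed chi_0,...,chi_7 with chi_k(m) = zeta_8^(k*m), zeta_8 = exp(2*pi*i/8)):
  irrep \ class  {0} (size 1)  {1} (size 1)    {2} (size 1)  {3} (size 1)    {4} (size 1)  {5} (size 1)    {6} (size 1)  {7} (size 1)  
  chi_0          1             1               1             1               1             1               1             1             
  chi_1          1             exp(I*pi/4)     I             exp(3*I*pi/4)   -1            exp(-3*I*pi/4)  -I            exp(-I*pi/4)  
  chi_2          1             I               -1            -I              1             I               -1            -I            
  chi_3          1             exp(3*I*pi/4)   -I            exp(I*pi/4)     -1            exp(-I*pi/4)    I             exp(-3*I*pi/4)
  chi_4          1             -1              1             -1              1             -1              1             -1            
  chi_5          1             exp(-3*I*pi/4)  I             exp(-I*pi/4)    -1            exp(I*pi/4)     -I            exp(3*I*pi/4) 
  chi_6          1             -I              -1            I               1             -I              -1            I             
  chi_7          1             exp(-I*pi/4)    -I            exp(-3*I*pi/4)  -1            exp(3*I*pi/4)   I             exp(I*pi/4)   

Spot check: chi_7(0) = zeta_8^(7*0) = zeta_8^0 = 1.

Justification: Z/8Z is abelian, so all 8 irreducible complex representations are 1-dimensional. They are given by chi_k(m) = zeta_8^(k*m) for k = 0,...,7. Row orthogonality: sum_m chi_k(m) conj(chi_l(m)) = 8 * [k = l].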